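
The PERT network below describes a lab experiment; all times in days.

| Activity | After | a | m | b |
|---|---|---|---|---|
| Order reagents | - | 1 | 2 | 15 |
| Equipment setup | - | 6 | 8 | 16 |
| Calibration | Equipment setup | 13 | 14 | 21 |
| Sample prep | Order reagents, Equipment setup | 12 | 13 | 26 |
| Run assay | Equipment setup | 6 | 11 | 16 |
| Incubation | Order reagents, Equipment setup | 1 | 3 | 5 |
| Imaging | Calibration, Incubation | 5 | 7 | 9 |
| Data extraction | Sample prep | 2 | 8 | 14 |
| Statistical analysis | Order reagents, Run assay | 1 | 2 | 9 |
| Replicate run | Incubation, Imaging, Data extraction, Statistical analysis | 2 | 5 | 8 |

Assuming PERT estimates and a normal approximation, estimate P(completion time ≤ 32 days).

0.085

te_Order reagents = (1 + 4·2 + 15)/6 = 24/6 = 4; σ²_Order reagents = ((15−1)/6)² = 5.444
te_Equipment setup = (6 + 4·8 + 16)/6 = 54/6 = 9; σ²_Equipment setup = ((16−6)/6)² = 2.778
te_Calibration = (13 + 4·14 + 21)/6 = 90/6 = 15; σ²_Calibration = ((21−13)/6)² = 1.778
te_Sample prep = (12 + 4·13 + 26)/6 = 90/6 = 15; σ²_Sample prep = ((26−12)/6)² = 5.444
te_Run assay = (6 + 4·11 + 16)/6 = 66/6 = 11; σ²_Run assay = ((16−6)/6)² = 2.778
te_Incubation = (1 + 4·3 + 5)/6 = 18/6 = 3; σ²_Incubation = ((5−1)/6)² = 0.444
te_Imaging = (5 + 4·7 + 9)/6 = 42/6 = 7; σ²_Imaging = ((9−5)/6)² = 0.444
te_Data extraction = (2 + 4·8 + 14)/6 = 48/6 = 8; σ²_Data extraction = ((14−2)/6)² = 4.000
te_Statistical analysis = (1 + 4·2 + 9)/6 = 18/6 = 3; σ²_Statistical analysis = ((9−1)/6)² = 1.778
te_Replicate run = (2 + 4·5 + 8)/6 = 30/6 = 5; σ²_Replicate run = ((8−2)/6)² = 1.000

Forward pass:
ES_Order reagents = 0; EF_Order reagents = 4
ES_Equipment setup = 0; EF_Equipment setup = 9
ES_Calibration = 9; EF_Calibration = 9+15 = 24
ES_Sample prep = max(EF_Order reagents=4, EF_Equipment setup=9) = 9; EF_Sample prep = 9+15 = 24
ES_Run assay = 9; EF_Run assay = 9+11 = 20
ES_Incubation = max(EF_Order reagents=4, EF_Equipment setup=9) = 9; EF_Incubation = 9+3 = 12
ES_Imaging = max(EF_Calibration=24, EF_Incubation=12) = 24; EF_Imaging = 24+7 = 31
ES_Data extraction = 24; EF_Data extraction = 24+8 = 32
ES_Statistical analysis = max(EF_Order reagents=4, EF_Run assay=20) = 20; EF_Statistical analysis = 20+3 = 23
ES_Replicate run = max(EF_Incubation=12, EF_Imaging=31, EF_Data extraction=32, EF_Statistical analysis=23) = 32; EF_Replicate run = 32+5 = 37
Expected project duration μ = 37 days. Critical path: Equipment setup → Sample prep → Data extraction → Replicate run.

Variance along critical path = 2.778 + 5.444 + 4.000 + 1.000 = 13.222; σ = √13.222 = 3.636 days.
Z = (32 − 37) / 3.636 = -1.375
P(T ≤ 32) = Φ(-1.375) ≈ 0.085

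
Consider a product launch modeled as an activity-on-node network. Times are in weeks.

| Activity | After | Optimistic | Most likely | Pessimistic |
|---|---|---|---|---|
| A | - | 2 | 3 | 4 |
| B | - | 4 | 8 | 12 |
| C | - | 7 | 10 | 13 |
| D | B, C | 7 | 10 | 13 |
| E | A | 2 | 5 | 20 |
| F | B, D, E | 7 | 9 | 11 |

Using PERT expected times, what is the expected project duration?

te_A = (2 + 4·3 + 4)/6 = 18/6 = 3
te_B = (4 + 4·8 + 12)/6 = 48/6 = 8
te_C = (7 + 4·10 + 13)/6 = 60/6 = 10
te_D = (7 + 4·10 + 13)/6 = 60/6 = 10
te_E = (2 + 4·5 + 20)/6 = 42/6 = 7
te_F = (7 + 4·9 + 11)/6 = 54/6 = 9

Forward pass:
ES_A = 0; EF_A = 3
ES_B = 0; EF_B = 8
ES_C = 0; EF_C = 10
ES_D = max(EF_B=8, EF_C=10) = 10; EF_D = 10+10 = 20
ES_E = 3; EF_E = 3+7 = 10
ES_F = max(EF_B=8, EF_D=20, EF_E=10) = 20; EF_F = 20+9 = 29
Expected project duration μ = 29 weeks. Critical path: C → D → F.

29 weeks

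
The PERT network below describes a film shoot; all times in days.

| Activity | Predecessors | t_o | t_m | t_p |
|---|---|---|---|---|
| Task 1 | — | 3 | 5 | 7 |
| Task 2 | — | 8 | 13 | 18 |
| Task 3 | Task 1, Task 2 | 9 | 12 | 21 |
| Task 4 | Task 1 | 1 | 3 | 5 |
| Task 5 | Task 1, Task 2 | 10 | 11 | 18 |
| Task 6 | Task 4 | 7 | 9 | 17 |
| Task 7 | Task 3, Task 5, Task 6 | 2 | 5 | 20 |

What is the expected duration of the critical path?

33 days

te_Task 1 = (3 + 4·5 + 7)/6 = 30/6 = 5
te_Task 2 = (8 + 4·13 + 18)/6 = 78/6 = 13
te_Task 3 = (9 + 4·12 + 21)/6 = 78/6 = 13
te_Task 4 = (1 + 4·3 + 5)/6 = 18/6 = 3
te_Task 5 = (10 + 4·11 + 18)/6 = 72/6 = 12
te_Task 6 = (7 + 4·9 + 17)/6 = 60/6 = 10
te_Task 7 = (2 + 4·5 + 20)/6 = 42/6 = 7

Forward pass:
ES_Task 1 = 0; EF_Task 1 = 5
ES_Task 2 = 0; EF_Task 2 = 13
ES_Task 3 = max(EF_Task 1=5, EF_Task 2=13) = 13; EF_Task 3 = 13+13 = 26
ES_Task 4 = 5; EF_Task 4 = 5+3 = 8
ES_Task 5 = max(EF_Task 1=5, EF_Task 2=13) = 13; EF_Task 5 = 13+12 = 25
ES_Task 6 = 8; EF_Task 6 = 8+10 = 18
ES_Task 7 = max(EF_Task 3=26, EF_Task 5=25, EF_Task 6=18) = 26; EF_Task 7 = 26+7 = 33
Expected project duration μ = 33 days. Critical path: Task 2 → Task 3 → Task 7.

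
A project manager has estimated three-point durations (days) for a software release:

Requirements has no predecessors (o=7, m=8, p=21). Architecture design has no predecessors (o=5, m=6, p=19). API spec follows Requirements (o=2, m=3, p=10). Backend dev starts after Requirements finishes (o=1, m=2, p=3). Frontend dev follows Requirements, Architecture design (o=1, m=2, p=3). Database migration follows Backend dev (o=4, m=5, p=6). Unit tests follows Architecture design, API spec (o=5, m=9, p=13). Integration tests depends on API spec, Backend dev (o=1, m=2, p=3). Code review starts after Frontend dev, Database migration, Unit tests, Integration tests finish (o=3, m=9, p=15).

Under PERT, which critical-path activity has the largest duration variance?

Requirements

te_Requirements = (7 + 4·8 + 21)/6 = 60/6 = 10; σ²_Requirements = ((21−7)/6)² = 5.444
te_Architecture design = (5 + 4·6 + 19)/6 = 48/6 = 8; σ²_Architecture design = ((19−5)/6)² = 5.444
te_API spec = (2 + 4·3 + 10)/6 = 24/6 = 4; σ²_API spec = ((10−2)/6)² = 1.778
te_Backend dev = (1 + 4·2 + 3)/6 = 12/6 = 2; σ²_Backend dev = ((3−1)/6)² = 0.111
te_Frontend dev = (1 + 4·2 + 3)/6 = 12/6 = 2; σ²_Frontend dev = ((3−1)/6)² = 0.111
te_Database migration = (4 + 4·5 + 6)/6 = 30/6 = 5; σ²_Database migration = ((6−4)/6)² = 0.111
te_Unit tests = (5 + 4·9 + 13)/6 = 54/6 = 9; σ²_Unit tests = ((13−5)/6)² = 1.778
te_Integration tests = (1 + 4·2 + 3)/6 = 12/6 = 2; σ²_Integration tests = ((3−1)/6)² = 0.111
te_Code review = (3 + 4·9 + 15)/6 = 54/6 = 9; σ²_Code review = ((15−3)/6)² = 4.000

Forward pass:
ES_Requirements = 0; EF_Requirements = 10
ES_Architecture design = 0; EF_Architecture design = 8
ES_API spec = 10; EF_API spec = 10+4 = 14
ES_Backend dev = 10; EF_Backend dev = 10+2 = 12
ES_Frontend dev = max(EF_Requirements=10, EF_Architecture design=8) = 10; EF_Frontend dev = 10+2 = 12
ES_Database migration = 12; EF_Database migration = 12+5 = 17
ES_Unit tests = max(EF_Architecture design=8, EF_API spec=14) = 14; EF_Unit tests = 14+9 = 23
ES_Integration tests = max(EF_API spec=14, EF_Backend dev=12) = 14; EF_Integration tests = 14+2 = 16
ES_Code review = max(EF_Frontend dev=12, EF_Database migration=17, EF_Unit tests=23, EF_Integration tests=16) = 23; EF_Code review = 23+9 = 32
Expected project duration μ = 32 days. Critical path: Requirements → API spec → Unit tests → Code review.

Variances on critical path: σ²_Requirements=5.444, σ²_API spec=1.778, σ²_Unit tests=1.778, σ²_Code review=4.000.
Largest is σ²_Requirements = 5.444.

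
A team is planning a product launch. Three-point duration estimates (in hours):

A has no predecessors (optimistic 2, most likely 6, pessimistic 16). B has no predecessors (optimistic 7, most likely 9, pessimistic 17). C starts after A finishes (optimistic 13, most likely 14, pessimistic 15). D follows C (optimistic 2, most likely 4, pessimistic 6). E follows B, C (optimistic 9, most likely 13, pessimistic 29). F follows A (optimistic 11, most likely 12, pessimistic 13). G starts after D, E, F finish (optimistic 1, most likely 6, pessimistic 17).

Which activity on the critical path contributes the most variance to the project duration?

te_A = (2 + 4·6 + 16)/6 = 42/6 = 7; σ²_A = ((16−2)/6)² = 5.444
te_B = (7 + 4·9 + 17)/6 = 60/6 = 10; σ²_B = ((17−7)/6)² = 2.778
te_C = (13 + 4·14 + 15)/6 = 84/6 = 14; σ²_C = ((15−13)/6)² = 0.111
te_D = (2 + 4·4 + 6)/6 = 24/6 = 4; σ²_D = ((6−2)/6)² = 0.444
te_E = (9 + 4·13 + 29)/6 = 90/6 = 15; σ²_E = ((29−9)/6)² = 11.111
te_F = (11 + 4·12 + 13)/6 = 72/6 = 12; σ²_F = ((13−11)/6)² = 0.111
te_G = (1 + 4·6 + 17)/6 = 42/6 = 7; σ²_G = ((17−1)/6)² = 7.111

Forward pass:
ES_A = 0; EF_A = 7
ES_B = 0; EF_B = 10
ES_C = 7; EF_C = 7+14 = 21
ES_D = 21; EF_D = 21+4 = 25
ES_E = max(EF_B=10, EF_C=21) = 21; EF_E = 21+15 = 36
ES_F = 7; EF_F = 7+12 = 19
ES_G = max(EF_D=25, EF_E=36, EF_F=19) = 36; EF_G = 36+7 = 43
Expected project duration μ = 43 hours. Critical path: A → C → E → G.

Variances on critical path: σ²_A=5.444, σ²_C=0.111, σ²_E=11.111, σ²_G=7.111.
Largest is σ²_E = 11.111.

E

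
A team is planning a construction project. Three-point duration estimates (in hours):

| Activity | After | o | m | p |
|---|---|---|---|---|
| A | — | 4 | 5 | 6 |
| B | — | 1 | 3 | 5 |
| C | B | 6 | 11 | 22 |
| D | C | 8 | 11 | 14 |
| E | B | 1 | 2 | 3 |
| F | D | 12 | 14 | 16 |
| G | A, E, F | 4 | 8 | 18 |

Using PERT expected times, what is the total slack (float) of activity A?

te_A = (4 + 4·5 + 6)/6 = 30/6 = 5
te_B = (1 + 4·3 + 5)/6 = 18/6 = 3
te_C = (6 + 4·11 + 22)/6 = 72/6 = 12
te_D = (8 + 4·11 + 14)/6 = 66/6 = 11
te_E = (1 + 4·2 + 3)/6 = 12/6 = 2
te_F = (12 + 4·14 + 16)/6 = 84/6 = 14
te_G = (4 + 4·8 + 18)/6 = 54/6 = 9

Forward pass:
ES_A = 0; EF_A = 5
ES_B = 0; EF_B = 3
ES_C = 3; EF_C = 3+12 = 15
ES_D = 15; EF_D = 15+11 = 26
ES_E = 3; EF_E = 3+2 = 5
ES_F = 26; EF_F = 26+14 = 40
ES_G = max(EF_A=5, EF_E=5, EF_F=40) = 40; EF_G = 40+9 = 49
Expected project duration μ = 49 hours. Critical path: B → C → D → F → G.

Backward pass:
LF_G = 49; LS_G = 49−9 = 40
LF_F = LS_G = 40; LS_F = 40−14 = 26
LF_E = LS_G = 40; LS_E = 40−2 = 38
LF_D = LS_F = 26; LS_D = 26−11 = 15
LF_C = LS_D = 15; LS_C = 15−12 = 3
LF_B = min(LS_C=3, LS_E=38) = 3; LS_B = 3−3 = 0
LF_A = LS_G = 40; LS_A = 40−5 = 35
Slack_A = LS_A − ES_A = 35 − 0 = 35

35 hours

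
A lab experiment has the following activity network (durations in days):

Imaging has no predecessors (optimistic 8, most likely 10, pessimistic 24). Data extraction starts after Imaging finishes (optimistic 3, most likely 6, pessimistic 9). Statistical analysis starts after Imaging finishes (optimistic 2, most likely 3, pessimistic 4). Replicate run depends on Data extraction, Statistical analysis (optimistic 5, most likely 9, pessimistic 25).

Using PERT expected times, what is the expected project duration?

te_Imaging = (8 + 4·10 + 24)/6 = 72/6 = 12
te_Data extraction = (3 + 4·6 + 9)/6 = 36/6 = 6
te_Statistical analysis = (2 + 4·3 + 4)/6 = 18/6 = 3
te_Replicate run = (5 + 4·9 + 25)/6 = 66/6 = 11

Forward pass:
ES_Imaging = 0; EF_Imaging = 12
ES_Data extraction = 12; EF_Data extraction = 12+6 = 18
ES_Statistical analysis = 12; EF_Statistical analysis = 12+3 = 15
ES_Replicate run = max(EF_Data extraction=18, EF_Statistical analysis=15) = 18; EF_Replicate run = 18+11 = 29
Expected project duration μ = 29 days. Critical path: Imaging → Data extraction → Replicate run.

29 days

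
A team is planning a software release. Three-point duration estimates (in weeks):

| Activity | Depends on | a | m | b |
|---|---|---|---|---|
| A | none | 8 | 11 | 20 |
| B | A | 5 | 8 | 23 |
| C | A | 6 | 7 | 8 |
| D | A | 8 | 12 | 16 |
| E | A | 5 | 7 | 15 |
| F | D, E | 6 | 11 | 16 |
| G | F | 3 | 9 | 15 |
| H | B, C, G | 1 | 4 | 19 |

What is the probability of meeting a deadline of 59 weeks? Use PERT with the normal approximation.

te_A = (8 + 4·11 + 20)/6 = 72/6 = 12; σ²_A = ((20−8)/6)² = 4.000
te_B = (5 + 4·8 + 23)/6 = 60/6 = 10; σ²_B = ((23−5)/6)² = 9.000
te_C = (6 + 4·7 + 8)/6 = 42/6 = 7; σ²_C = ((8−6)/6)² = 0.111
te_D = (8 + 4·12 + 16)/6 = 72/6 = 12; σ²_D = ((16−8)/6)² = 1.778
te_E = (5 + 4·7 + 15)/6 = 48/6 = 8; σ²_E = ((15−5)/6)² = 2.778
te_F = (6 + 4·11 + 16)/6 = 66/6 = 11; σ²_F = ((16−6)/6)² = 2.778
te_G = (3 + 4·9 + 15)/6 = 54/6 = 9; σ²_G = ((15−3)/6)² = 4.000
te_H = (1 + 4·4 + 19)/6 = 36/6 = 6; σ²_H = ((19−1)/6)² = 9.000

Forward pass:
ES_A = 0; EF_A = 12
ES_B = 12; EF_B = 12+10 = 22
ES_C = 12; EF_C = 12+7 = 19
ES_D = 12; EF_D = 12+12 = 24
ES_E = 12; EF_E = 12+8 = 20
ES_F = max(EF_D=24, EF_E=20) = 24; EF_F = 24+11 = 35
ES_G = 35; EF_G = 35+9 = 44
ES_H = max(EF_B=22, EF_C=19, EF_G=44) = 44; EF_H = 44+6 = 50
Expected project duration μ = 50 weeks. Critical path: A → D → F → G → H.

Variance along critical path = 4.000 + 1.778 + 2.778 + 4.000 + 9.000 = 21.556; σ = √21.556 = 4.643 weeks.
Z = (59 − 50) / 4.643 = 1.938
P(T ≤ 59) = Φ(1.938) ≈ 0.974

0.974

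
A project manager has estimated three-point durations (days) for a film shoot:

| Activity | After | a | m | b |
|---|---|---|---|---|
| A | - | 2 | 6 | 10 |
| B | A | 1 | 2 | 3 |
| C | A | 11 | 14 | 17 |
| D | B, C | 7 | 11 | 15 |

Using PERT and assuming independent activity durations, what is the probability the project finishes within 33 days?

0.826

te_A = (2 + 4·6 + 10)/6 = 36/6 = 6; σ²_A = ((10−2)/6)² = 1.778
te_B = (1 + 4·2 + 3)/6 = 12/6 = 2; σ²_B = ((3−1)/6)² = 0.111
te_C = (11 + 4·14 + 17)/6 = 84/6 = 14; σ²_C = ((17−11)/6)² = 1.000
te_D = (7 + 4·11 + 15)/6 = 66/6 = 11; σ²_D = ((15−7)/6)² = 1.778

Forward pass:
ES_A = 0; EF_A = 6
ES_B = 6; EF_B = 6+2 = 8
ES_C = 6; EF_C = 6+14 = 20
ES_D = max(EF_B=8, EF_C=20) = 20; EF_D = 20+11 = 31
Expected project duration μ = 31 days. Critical path: A → C → D.

Variance along critical path = 1.778 + 1.000 + 1.778 = 4.556; σ = √4.556 = 2.134 days.
Z = (33 − 31) / 2.134 = 0.937
P(T ≤ 33) = Φ(0.937) ≈ 0.826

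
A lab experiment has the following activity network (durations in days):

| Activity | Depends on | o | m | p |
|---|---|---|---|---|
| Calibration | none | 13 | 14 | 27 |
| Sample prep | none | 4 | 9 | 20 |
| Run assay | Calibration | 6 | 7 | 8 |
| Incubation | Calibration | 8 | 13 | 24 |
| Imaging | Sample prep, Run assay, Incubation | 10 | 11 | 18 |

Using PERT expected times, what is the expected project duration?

te_Calibration = (13 + 4·14 + 27)/6 = 96/6 = 16
te_Sample prep = (4 + 4·9 + 20)/6 = 60/6 = 10
te_Run assay = (6 + 4·7 + 8)/6 = 42/6 = 7
te_Incubation = (8 + 4·13 + 24)/6 = 84/6 = 14
te_Imaging = (10 + 4·11 + 18)/6 = 72/6 = 12

Forward pass:
ES_Calibration = 0; EF_Calibration = 16
ES_Sample prep = 0; EF_Sample prep = 10
ES_Run assay = 16; EF_Run assay = 16+7 = 23
ES_Incubation = 16; EF_Incubation = 16+14 = 30
ES_Imaging = max(EF_Sample prep=10, EF_Run assay=23, EF_Incubation=30) = 30; EF_Imaging = 30+12 = 42
Expected project duration μ = 42 days. Critical path: Calibration → Incubation → Imaging.

42 days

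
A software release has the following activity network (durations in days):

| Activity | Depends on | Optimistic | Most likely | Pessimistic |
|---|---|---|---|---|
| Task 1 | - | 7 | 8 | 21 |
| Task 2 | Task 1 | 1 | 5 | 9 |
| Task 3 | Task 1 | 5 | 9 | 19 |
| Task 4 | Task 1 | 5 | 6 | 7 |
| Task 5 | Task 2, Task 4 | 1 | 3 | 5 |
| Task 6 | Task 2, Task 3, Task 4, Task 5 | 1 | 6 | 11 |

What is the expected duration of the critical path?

26 days

te_Task 1 = (7 + 4·8 + 21)/6 = 60/6 = 10
te_Task 2 = (1 + 4·5 + 9)/6 = 30/6 = 5
te_Task 3 = (5 + 4·9 + 19)/6 = 60/6 = 10
te_Task 4 = (5 + 4·6 + 7)/6 = 36/6 = 6
te_Task 5 = (1 + 4·3 + 5)/6 = 18/6 = 3
te_Task 6 = (1 + 4·6 + 11)/6 = 36/6 = 6

Forward pass:
ES_Task 1 = 0; EF_Task 1 = 10
ES_Task 2 = 10; EF_Task 2 = 10+5 = 15
ES_Task 3 = 10; EF_Task 3 = 10+10 = 20
ES_Task 4 = 10; EF_Task 4 = 10+6 = 16
ES_Task 5 = max(EF_Task 2=15, EF_Task 4=16) = 16; EF_Task 5 = 16+3 = 19
ES_Task 6 = max(EF_Task 2=15, EF_Task 3=20, EF_Task 4=16, EF_Task 5=19) = 20; EF_Task 6 = 20+6 = 26
Expected project duration μ = 26 days. Critical path: Task 1 → Task 3 → Task 6.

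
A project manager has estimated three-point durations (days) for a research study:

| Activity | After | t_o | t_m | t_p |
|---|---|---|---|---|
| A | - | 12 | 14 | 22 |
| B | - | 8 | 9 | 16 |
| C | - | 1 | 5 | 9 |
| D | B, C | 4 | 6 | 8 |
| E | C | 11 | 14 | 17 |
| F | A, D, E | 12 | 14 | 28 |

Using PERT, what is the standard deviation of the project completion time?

3.14 days

te_A = (12 + 4·14 + 22)/6 = 90/6 = 15; σ²_A = ((22−12)/6)² = 2.778
te_B = (8 + 4·9 + 16)/6 = 60/6 = 10; σ²_B = ((16−8)/6)² = 1.778
te_C = (1 + 4·5 + 9)/6 = 30/6 = 5; σ²_C = ((9−1)/6)² = 1.778
te_D = (4 + 4·6 + 8)/6 = 36/6 = 6; σ²_D = ((8−4)/6)² = 0.444
te_E = (11 + 4·14 + 17)/6 = 84/6 = 14; σ²_E = ((17−11)/6)² = 1.000
te_F = (12 + 4·14 + 28)/6 = 96/6 = 16; σ²_F = ((28−12)/6)² = 7.111

Forward pass:
ES_A = 0; EF_A = 15
ES_B = 0; EF_B = 10
ES_C = 0; EF_C = 5
ES_D = max(EF_B=10, EF_C=5) = 10; EF_D = 10+6 = 16
ES_E = 5; EF_E = 5+14 = 19
ES_F = max(EF_A=15, EF_D=16, EF_E=19) = 19; EF_F = 19+16 = 35
Expected project duration μ = 35 days. Critical path: C → E → F.

Variance along critical path = 1.778 + 1.000 + 7.111 = 9.889
σ = √9.889 = 3.145 days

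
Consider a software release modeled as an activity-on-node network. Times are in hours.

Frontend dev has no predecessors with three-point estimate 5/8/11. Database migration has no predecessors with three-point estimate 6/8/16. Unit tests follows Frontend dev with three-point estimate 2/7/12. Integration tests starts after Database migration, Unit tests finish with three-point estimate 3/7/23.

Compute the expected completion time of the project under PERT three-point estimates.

te_Frontend dev = (5 + 4·8 + 11)/6 = 48/6 = 8
te_Database migration = (6 + 4·8 + 16)/6 = 54/6 = 9
te_Unit tests = (2 + 4·7 + 12)/6 = 42/6 = 7
te_Integration tests = (3 + 4·7 + 23)/6 = 54/6 = 9

Forward pass:
ES_Frontend dev = 0; EF_Frontend dev = 8
ES_Database migration = 0; EF_Database migration = 9
ES_Unit tests = 8; EF_Unit tests = 8+7 = 15
ES_Integration tests = max(EF_Database migration=9, EF_Unit tests=15) = 15; EF_Integration tests = 15+9 = 24
Expected project duration μ = 24 hours. Critical path: Frontend dev → Unit tests → Integration tests.

24 hours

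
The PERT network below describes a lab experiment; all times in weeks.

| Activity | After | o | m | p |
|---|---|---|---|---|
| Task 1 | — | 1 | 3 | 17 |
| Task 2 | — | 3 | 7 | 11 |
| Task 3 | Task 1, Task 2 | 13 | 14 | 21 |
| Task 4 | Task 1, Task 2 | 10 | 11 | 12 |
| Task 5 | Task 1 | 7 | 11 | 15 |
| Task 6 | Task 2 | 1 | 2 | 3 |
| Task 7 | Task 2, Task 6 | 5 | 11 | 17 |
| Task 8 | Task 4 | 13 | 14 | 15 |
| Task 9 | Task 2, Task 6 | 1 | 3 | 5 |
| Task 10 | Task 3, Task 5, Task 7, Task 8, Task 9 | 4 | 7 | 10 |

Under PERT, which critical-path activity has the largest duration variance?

Task 2

te_Task 1 = (1 + 4·3 + 17)/6 = 30/6 = 5; σ²_Task 1 = ((17−1)/6)² = 7.111
te_Task 2 = (3 + 4·7 + 11)/6 = 42/6 = 7; σ²_Task 2 = ((11−3)/6)² = 1.778
te_Task 3 = (13 + 4·14 + 21)/6 = 90/6 = 15; σ²_Task 3 = ((21−13)/6)² = 1.778
te_Task 4 = (10 + 4·11 + 12)/6 = 66/6 = 11; σ²_Task 4 = ((12−10)/6)² = 0.111
te_Task 5 = (7 + 4·11 + 15)/6 = 66/6 = 11; σ²_Task 5 = ((15−7)/6)² = 1.778
te_Task 6 = (1 + 4·2 + 3)/6 = 12/6 = 2; σ²_Task 6 = ((3−1)/6)² = 0.111
te_Task 7 = (5 + 4·11 + 17)/6 = 66/6 = 11; σ²_Task 7 = ((17−5)/6)² = 4.000
te_Task 8 = (13 + 4·14 + 15)/6 = 84/6 = 14; σ²_Task 8 = ((15−13)/6)² = 0.111
te_Task 9 = (1 + 4·3 + 5)/6 = 18/6 = 3; σ²_Task 9 = ((5−1)/6)² = 0.444
te_Task 10 = (4 + 4·7 + 10)/6 = 42/6 = 7; σ²_Task 10 = ((10−4)/6)² = 1.000

Forward pass:
ES_Task 1 = 0; EF_Task 1 = 5
ES_Task 2 = 0; EF_Task 2 = 7
ES_Task 3 = max(EF_Task 1=5, EF_Task 2=7) = 7; EF_Task 3 = 7+15 = 22
ES_Task 4 = max(EF_Task 1=5, EF_Task 2=7) = 7; EF_Task 4 = 7+11 = 18
ES_Task 5 = 5; EF_Task 5 = 5+11 = 16
ES_Task 6 = 7; EF_Task 6 = 7+2 = 9
ES_Task 7 = max(EF_Task 2=7, EF_Task 6=9) = 9; EF_Task 7 = 9+11 = 20
ES_Task 8 = 18; EF_Task 8 = 18+14 = 32
ES_Task 9 = max(EF_Task 2=7, EF_Task 6=9) = 9; EF_Task 9 = 9+3 = 12
ES_Task 10 = max(EF_Task 3=22, EF_Task 5=16, EF_Task 7=20, EF_Task 8=32, EF_Task 9=12) = 32; EF_Task 10 = 32+7 = 39
Expected project duration μ = 39 weeks. Critical path: Task 2 → Task 4 → Task 8 → Task 10.

Variances on critical path: σ²_Task 2=1.778, σ²_Task 4=0.111, σ²_Task 8=0.111, σ²_Task 10=1.000.
Largest is σ²_Task 2 = 1.778.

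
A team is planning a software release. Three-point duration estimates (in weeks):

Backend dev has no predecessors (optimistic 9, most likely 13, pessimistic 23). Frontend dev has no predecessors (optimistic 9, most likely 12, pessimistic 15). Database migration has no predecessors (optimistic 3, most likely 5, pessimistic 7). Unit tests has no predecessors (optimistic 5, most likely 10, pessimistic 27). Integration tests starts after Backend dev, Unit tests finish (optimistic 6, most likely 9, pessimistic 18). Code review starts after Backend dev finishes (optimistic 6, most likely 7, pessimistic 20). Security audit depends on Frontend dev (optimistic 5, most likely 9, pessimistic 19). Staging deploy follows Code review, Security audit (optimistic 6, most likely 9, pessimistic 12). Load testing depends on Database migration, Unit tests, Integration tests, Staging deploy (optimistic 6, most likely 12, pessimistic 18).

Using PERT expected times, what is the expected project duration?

44 weeks

te_Backend dev = (9 + 4·13 + 23)/6 = 84/6 = 14
te_Frontend dev = (9 + 4·12 + 15)/6 = 72/6 = 12
te_Database migration = (3 + 4·5 + 7)/6 = 30/6 = 5
te_Unit tests = (5 + 4·10 + 27)/6 = 72/6 = 12
te_Integration tests = (6 + 4·9 + 18)/6 = 60/6 = 10
te_Code review = (6 + 4·7 + 20)/6 = 54/6 = 9
te_Security audit = (5 + 4·9 + 19)/6 = 60/6 = 10
te_Staging deploy = (6 + 4·9 + 12)/6 = 54/6 = 9
te_Load testing = (6 + 4·12 + 18)/6 = 72/6 = 12

Forward pass:
ES_Backend dev = 0; EF_Backend dev = 14
ES_Frontend dev = 0; EF_Frontend dev = 12
ES_Database migration = 0; EF_Database migration = 5
ES_Unit tests = 0; EF_Unit tests = 12
ES_Integration tests = max(EF_Backend dev=14, EF_Unit tests=12) = 14; EF_Integration tests = 14+10 = 24
ES_Code review = 14; EF_Code review = 14+9 = 23
ES_Security audit = 12; EF_Security audit = 12+10 = 22
ES_Staging deploy = max(EF_Code review=23, EF_Security audit=22) = 23; EF_Staging deploy = 23+9 = 32
ES_Load testing = max(EF_Database migration=5, EF_Unit tests=12, EF_Integration tests=24, EF_Staging deploy=32) = 32; EF_Load testing = 32+12 = 44
Expected project duration μ = 44 weeks. Critical path: Backend dev → Code review → Staging deploy → Load testing.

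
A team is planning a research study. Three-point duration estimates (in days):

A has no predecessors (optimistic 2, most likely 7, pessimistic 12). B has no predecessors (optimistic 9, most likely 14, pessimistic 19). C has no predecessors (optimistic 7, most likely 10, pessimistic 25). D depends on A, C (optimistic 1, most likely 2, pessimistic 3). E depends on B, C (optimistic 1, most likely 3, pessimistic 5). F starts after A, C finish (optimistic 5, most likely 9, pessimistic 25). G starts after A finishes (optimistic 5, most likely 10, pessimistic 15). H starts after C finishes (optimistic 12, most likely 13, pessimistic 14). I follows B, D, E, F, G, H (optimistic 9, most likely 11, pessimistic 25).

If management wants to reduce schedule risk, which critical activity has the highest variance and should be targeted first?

C

te_A = (2 + 4·7 + 12)/6 = 42/6 = 7; σ²_A = ((12−2)/6)² = 2.778
te_B = (9 + 4·14 + 19)/6 = 84/6 = 14; σ²_B = ((19−9)/6)² = 2.778
te_C = (7 + 4·10 + 25)/6 = 72/6 = 12; σ²_C = ((25−7)/6)² = 9.000
te_D = (1 + 4·2 + 3)/6 = 12/6 = 2; σ²_D = ((3−1)/6)² = 0.111
te_E = (1 + 4·3 + 5)/6 = 18/6 = 3; σ²_E = ((5−1)/6)² = 0.444
te_F = (5 + 4·9 + 25)/6 = 66/6 = 11; σ²_F = ((25−5)/6)² = 11.111
te_G = (5 + 4·10 + 15)/6 = 60/6 = 10; σ²_G = ((15−5)/6)² = 2.778
te_H = (12 + 4·13 + 14)/6 = 78/6 = 13; σ²_H = ((14−12)/6)² = 0.111
te_I = (9 + 4·11 + 25)/6 = 78/6 = 13; σ²_I = ((25−9)/6)² = 7.111

Forward pass:
ES_A = 0; EF_A = 7
ES_B = 0; EF_B = 14
ES_C = 0; EF_C = 12
ES_D = max(EF_A=7, EF_C=12) = 12; EF_D = 12+2 = 14
ES_E = max(EF_B=14, EF_C=12) = 14; EF_E = 14+3 = 17
ES_F = max(EF_A=7, EF_C=12) = 12; EF_F = 12+11 = 23
ES_G = 7; EF_G = 7+10 = 17
ES_H = 12; EF_H = 12+13 = 25
ES_I = max(EF_B=14, EF_D=14, EF_E=17, EF_F=23, EF_G=17, EF_H=25) = 25; EF_I = 25+13 = 38
Expected project duration μ = 38 days. Critical path: C → H → I.

Variances on critical path: σ²_C=9.000, σ²_H=0.111, σ²_I=7.111.
Largest is σ²_C = 9.000.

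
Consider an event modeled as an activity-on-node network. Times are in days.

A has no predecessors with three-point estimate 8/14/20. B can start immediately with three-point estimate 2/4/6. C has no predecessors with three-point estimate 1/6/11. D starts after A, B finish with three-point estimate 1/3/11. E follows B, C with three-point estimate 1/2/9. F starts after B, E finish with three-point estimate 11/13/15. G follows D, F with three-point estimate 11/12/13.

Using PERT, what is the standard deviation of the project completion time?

te_A = (8 + 4·14 + 20)/6 = 84/6 = 14; σ²_A = ((20−8)/6)² = 4.000
te_B = (2 + 4·4 + 6)/6 = 24/6 = 4; σ²_B = ((6−2)/6)² = 0.444
te_C = (1 + 4·6 + 11)/6 = 36/6 = 6; σ²_C = ((11−1)/6)² = 2.778
te_D = (1 + 4·3 + 11)/6 = 24/6 = 4; σ²_D = ((11−1)/6)² = 2.778
te_E = (1 + 4·2 + 9)/6 = 18/6 = 3; σ²_E = ((9−1)/6)² = 1.778
te_F = (11 + 4·13 + 15)/6 = 78/6 = 13; σ²_F = ((15−11)/6)² = 0.444
te_G = (11 + 4·12 + 13)/6 = 72/6 = 12; σ²_G = ((13−11)/6)² = 0.111

Forward pass:
ES_A = 0; EF_A = 14
ES_B = 0; EF_B = 4
ES_C = 0; EF_C = 6
ES_D = max(EF_A=14, EF_B=4) = 14; EF_D = 14+4 = 18
ES_E = max(EF_B=4, EF_C=6) = 6; EF_E = 6+3 = 9
ES_F = max(EF_B=4, EF_E=9) = 9; EF_F = 9+13 = 22
ES_G = max(EF_D=18, EF_F=22) = 22; EF_G = 22+12 = 34
Expected project duration μ = 34 days. Critical path: C → E → F → G.

Variance along critical path = 2.778 + 1.778 + 0.444 + 0.111 = 5.111
σ = √5.111 = 2.261 days

2.26 days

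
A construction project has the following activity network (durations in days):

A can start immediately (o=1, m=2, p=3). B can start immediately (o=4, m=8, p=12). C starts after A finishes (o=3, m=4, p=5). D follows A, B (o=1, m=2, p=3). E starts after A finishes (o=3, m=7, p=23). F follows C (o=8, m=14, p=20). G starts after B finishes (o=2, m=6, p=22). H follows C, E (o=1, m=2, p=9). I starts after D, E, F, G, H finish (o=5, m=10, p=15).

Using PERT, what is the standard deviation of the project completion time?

2.65 days

te_A = (1 + 4·2 + 3)/6 = 12/6 = 2; σ²_A = ((3−1)/6)² = 0.111
te_B = (4 + 4·8 + 12)/6 = 48/6 = 8; σ²_B = ((12−4)/6)² = 1.778
te_C = (3 + 4·4 + 5)/6 = 24/6 = 4; σ²_C = ((5−3)/6)² = 0.111
te_D = (1 + 4·2 + 3)/6 = 12/6 = 2; σ²_D = ((3−1)/6)² = 0.111
te_E = (3 + 4·7 + 23)/6 = 54/6 = 9; σ²_E = ((23−3)/6)² = 11.111
te_F = (8 + 4·14 + 20)/6 = 84/6 = 14; σ²_F = ((20−8)/6)² = 4.000
te_G = (2 + 4·6 + 22)/6 = 48/6 = 8; σ²_G = ((22−2)/6)² = 11.111
te_H = (1 + 4·2 + 9)/6 = 18/6 = 3; σ²_H = ((9−1)/6)² = 1.778
te_I = (5 + 4·10 + 15)/6 = 60/6 = 10; σ²_I = ((15−5)/6)² = 2.778

Forward pass:
ES_A = 0; EF_A = 2
ES_B = 0; EF_B = 8
ES_C = 2; EF_C = 2+4 = 6
ES_D = max(EF_A=2, EF_B=8) = 8; EF_D = 8+2 = 10
ES_E = 2; EF_E = 2+9 = 11
ES_F = 6; EF_F = 6+14 = 20
ES_G = 8; EF_G = 8+8 = 16
ES_H = max(EF_C=6, EF_E=11) = 11; EF_H = 11+3 = 14
ES_I = max(EF_D=10, EF_E=11, EF_F=20, EF_G=16, EF_H=14) = 20; EF_I = 20+10 = 30
Expected project duration μ = 30 days. Critical path: A → C → F → I.

Variance along critical path = 0.111 + 0.111 + 4.000 + 2.778 = 7.000
σ = √7.000 = 2.646 days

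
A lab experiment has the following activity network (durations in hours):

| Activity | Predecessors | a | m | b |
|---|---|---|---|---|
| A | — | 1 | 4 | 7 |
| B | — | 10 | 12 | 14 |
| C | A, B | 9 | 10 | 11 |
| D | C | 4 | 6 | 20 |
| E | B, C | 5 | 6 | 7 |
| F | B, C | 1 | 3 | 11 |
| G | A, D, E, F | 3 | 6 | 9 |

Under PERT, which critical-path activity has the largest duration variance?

te_A = (1 + 4·4 + 7)/6 = 24/6 = 4; σ²_A = ((7−1)/6)² = 1.000
te_B = (10 + 4·12 + 14)/6 = 72/6 = 12; σ²_B = ((14−10)/6)² = 0.444
te_C = (9 + 4·10 + 11)/6 = 60/6 = 10; σ²_C = ((11−9)/6)² = 0.111
te_D = (4 + 4·6 + 20)/6 = 48/6 = 8; σ²_D = ((20−4)/6)² = 7.111
te_E = (5 + 4·6 + 7)/6 = 36/6 = 6; σ²_E = ((7−5)/6)² = 0.111
te_F = (1 + 4·3 + 11)/6 = 24/6 = 4; σ²_F = ((11−1)/6)² = 2.778
te_G = (3 + 4·6 + 9)/6 = 36/6 = 6; σ²_G = ((9−3)/6)² = 1.000

Forward pass:
ES_A = 0; EF_A = 4
ES_B = 0; EF_B = 12
ES_C = max(EF_A=4, EF_B=12) = 12; EF_C = 12+10 = 22
ES_D = 22; EF_D = 22+8 = 30
ES_E = max(EF_B=12, EF_C=22) = 22; EF_E = 22+6 = 28
ES_F = max(EF_B=12, EF_C=22) = 22; EF_F = 22+4 = 26
ES_G = max(EF_A=4, EF_D=30, EF_E=28, EF_F=26) = 30; EF_G = 30+6 = 36
Expected project duration μ = 36 hours. Critical path: B → C → D → G.

Variances on critical path: σ²_B=0.444, σ²_C=0.111, σ²_D=7.111, σ²_G=1.000.
Largest is σ²_D = 7.111.

D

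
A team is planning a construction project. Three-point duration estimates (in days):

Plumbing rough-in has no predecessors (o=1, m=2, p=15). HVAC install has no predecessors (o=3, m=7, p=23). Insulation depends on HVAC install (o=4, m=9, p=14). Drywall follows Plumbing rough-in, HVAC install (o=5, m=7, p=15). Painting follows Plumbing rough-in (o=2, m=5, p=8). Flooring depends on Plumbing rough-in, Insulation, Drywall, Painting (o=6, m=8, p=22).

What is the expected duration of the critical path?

te_Plumbing rough-in = (1 + 4·2 + 15)/6 = 24/6 = 4
te_HVAC install = (3 + 4·7 + 23)/6 = 54/6 = 9
te_Insulation = (4 + 4·9 + 14)/6 = 54/6 = 9
te_Drywall = (5 + 4·7 + 15)/6 = 48/6 = 8
te_Painting = (2 + 4·5 + 8)/6 = 30/6 = 5
te_Flooring = (6 + 4·8 + 22)/6 = 60/6 = 10

Forward pass:
ES_Plumbing rough-in = 0; EF_Plumbing rough-in = 4
ES_HVAC install = 0; EF_HVAC install = 9
ES_Insulation = 9; EF_Insulation = 9+9 = 18
ES_Drywall = max(EF_Plumbing rough-in=4, EF_HVAC install=9) = 9; EF_Drywall = 9+8 = 17
ES_Painting = 4; EF_Painting = 4+5 = 9
ES_Flooring = max(EF_Plumbing rough-in=4, EF_Insulation=18, EF_Drywall=17, EF_Painting=9) = 18; EF_Flooring = 18+10 = 28
Expected project duration μ = 28 days. Critical path: HVAC install → Insulation → Flooring.

28 days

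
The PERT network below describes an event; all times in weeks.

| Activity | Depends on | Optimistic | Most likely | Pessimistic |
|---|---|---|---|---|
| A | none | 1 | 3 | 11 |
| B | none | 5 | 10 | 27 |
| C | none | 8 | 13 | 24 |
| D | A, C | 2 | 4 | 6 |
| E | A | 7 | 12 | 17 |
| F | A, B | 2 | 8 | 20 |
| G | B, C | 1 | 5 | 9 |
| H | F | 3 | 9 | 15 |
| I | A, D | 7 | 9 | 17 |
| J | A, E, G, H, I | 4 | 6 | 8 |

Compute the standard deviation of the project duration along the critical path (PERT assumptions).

te_A = (1 + 4·3 + 11)/6 = 24/6 = 4; σ²_A = ((11−1)/6)² = 2.778
te_B = (5 + 4·10 + 27)/6 = 72/6 = 12; σ²_B = ((27−5)/6)² = 13.444
te_C = (8 + 4·13 + 24)/6 = 84/6 = 14; σ²_C = ((24−8)/6)² = 7.111
te_D = (2 + 4·4 + 6)/6 = 24/6 = 4; σ²_D = ((6−2)/6)² = 0.444
te_E = (7 + 4·12 + 17)/6 = 72/6 = 12; σ²_E = ((17−7)/6)² = 2.778
te_F = (2 + 4·8 + 20)/6 = 54/6 = 9; σ²_F = ((20−2)/6)² = 9.000
te_G = (1 + 4·5 + 9)/6 = 30/6 = 5; σ²_G = ((9−1)/6)² = 1.778
te_H = (3 + 4·9 + 15)/6 = 54/6 = 9; σ²_H = ((15−3)/6)² = 4.000
te_I = (7 + 4·9 + 17)/6 = 60/6 = 10; σ²_I = ((17−7)/6)² = 2.778
te_J = (4 + 4·6 + 8)/6 = 36/6 = 6; σ²_J = ((8−4)/6)² = 0.444

Forward pass:
ES_A = 0; EF_A = 4
ES_B = 0; EF_B = 12
ES_C = 0; EF_C = 14
ES_D = max(EF_A=4, EF_C=14) = 14; EF_D = 14+4 = 18
ES_E = 4; EF_E = 4+12 = 16
ES_F = max(EF_A=4, EF_B=12) = 12; EF_F = 12+9 = 21
ES_G = max(EF_B=12, EF_C=14) = 14; EF_G = 14+5 = 19
ES_H = 21; EF_H = 21+9 = 30
ES_I = max(EF_A=4, EF_D=18) = 18; EF_I = 18+10 = 28
ES_J = max(EF_A=4, EF_E=16, EF_G=19, EF_H=30, EF_I=28) = 30; EF_J = 30+6 = 36
Expected project duration μ = 36 weeks. Critical path: B → F → H → J.

Variance along critical path = 13.444 + 9.000 + 4.000 + 0.444 = 26.889
σ = √26.889 = 5.185 weeks

5.19 weeks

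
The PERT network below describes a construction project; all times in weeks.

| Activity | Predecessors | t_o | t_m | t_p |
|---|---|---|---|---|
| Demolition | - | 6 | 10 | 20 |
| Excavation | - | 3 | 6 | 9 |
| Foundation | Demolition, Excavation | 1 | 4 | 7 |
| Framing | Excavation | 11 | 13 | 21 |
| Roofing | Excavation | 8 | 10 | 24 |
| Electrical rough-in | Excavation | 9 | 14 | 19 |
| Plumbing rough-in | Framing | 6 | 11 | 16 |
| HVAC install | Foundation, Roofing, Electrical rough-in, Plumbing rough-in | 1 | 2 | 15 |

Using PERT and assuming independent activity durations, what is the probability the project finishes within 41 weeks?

0.958

te_Demolition = (6 + 4·10 + 20)/6 = 66/6 = 11; σ²_Demolition = ((20−6)/6)² = 5.444
te_Excavation = (3 + 4·6 + 9)/6 = 36/6 = 6; σ²_Excavation = ((9−3)/6)² = 1.000
te_Foundation = (1 + 4·4 + 7)/6 = 24/6 = 4; σ²_Foundation = ((7−1)/6)² = 1.000
te_Framing = (11 + 4·13 + 21)/6 = 84/6 = 14; σ²_Framing = ((21−11)/6)² = 2.778
te_Roofing = (8 + 4·10 + 24)/6 = 72/6 = 12; σ²_Roofing = ((24−8)/6)² = 7.111
te_Electrical rough-in = (9 + 4·14 + 19)/6 = 84/6 = 14; σ²_Electrical rough-in = ((19−9)/6)² = 2.778
te_Plumbing rough-in = (6 + 4·11 + 16)/6 = 66/6 = 11; σ²_Plumbing rough-in = ((16−6)/6)² = 2.778
te_HVAC install = (1 + 4·2 + 15)/6 = 24/6 = 4; σ²_HVAC install = ((15−1)/6)² = 5.444

Forward pass:
ES_Demolition = 0; EF_Demolition = 11
ES_Excavation = 0; EF_Excavation = 6
ES_Foundation = max(EF_Demolition=11, EF_Excavation=6) = 11; EF_Foundation = 11+4 = 15
ES_Framing = 6; EF_Framing = 6+14 = 20
ES_Roofing = 6; EF_Roofing = 6+12 = 18
ES_Electrical rough-in = 6; EF_Electrical rough-in = 6+14 = 20
ES_Plumbing rough-in = 20; EF_Plumbing rough-in = 20+11 = 31
ES_HVAC install = max(EF_Foundation=15, EF_Roofing=18, EF_Electrical rough-in=20, EF_Plumbing rough-in=31) = 31; EF_HVAC install = 31+4 = 35
Expected project duration μ = 35 weeks. Critical path: Excavation → Framing → Plumbing rough-in → HVAC install.

Variance along critical path = 1.000 + 2.778 + 2.778 + 5.444 = 12.000; σ = √12.000 = 3.464 weeks.
Z = (41 − 35) / 3.464 = 1.732
P(T ≤ 41) = Φ(1.732) ≈ 0.958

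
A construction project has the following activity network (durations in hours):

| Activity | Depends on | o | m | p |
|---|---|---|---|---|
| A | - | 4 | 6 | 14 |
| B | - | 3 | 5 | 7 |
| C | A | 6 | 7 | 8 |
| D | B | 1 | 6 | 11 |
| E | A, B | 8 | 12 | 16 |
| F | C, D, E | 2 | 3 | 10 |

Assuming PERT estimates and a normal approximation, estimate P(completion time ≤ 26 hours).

te_A = (4 + 4·6 + 14)/6 = 42/6 = 7; σ²_A = ((14−4)/6)² = 2.778
te_B = (3 + 4·5 + 7)/6 = 30/6 = 5; σ²_B = ((7−3)/6)² = 0.444
te_C = (6 + 4·7 + 8)/6 = 42/6 = 7; σ²_C = ((8−6)/6)² = 0.111
te_D = (1 + 4·6 + 11)/6 = 36/6 = 6; σ²_D = ((11−1)/6)² = 2.778
te_E = (8 + 4·12 + 16)/6 = 72/6 = 12; σ²_E = ((16−8)/6)² = 1.778
te_F = (2 + 4·3 + 10)/6 = 24/6 = 4; σ²_F = ((10−2)/6)² = 1.778

Forward pass:
ES_A = 0; EF_A = 7
ES_B = 0; EF_B = 5
ES_C = 7; EF_C = 7+7 = 14
ES_D = 5; EF_D = 5+6 = 11
ES_E = max(EF_A=7, EF_B=5) = 7; EF_E = 7+12 = 19
ES_F = max(EF_C=14, EF_D=11, EF_E=19) = 19; EF_F = 19+4 = 23
Expected project duration μ = 23 hours. Critical path: A → E → F.

Variance along critical path = 2.778 + 1.778 + 1.778 = 6.333; σ = √6.333 = 2.517 hours.
Z = (26 − 23) / 2.517 = 1.192
P(T ≤ 26) = Φ(1.192) ≈ 0.883

0.883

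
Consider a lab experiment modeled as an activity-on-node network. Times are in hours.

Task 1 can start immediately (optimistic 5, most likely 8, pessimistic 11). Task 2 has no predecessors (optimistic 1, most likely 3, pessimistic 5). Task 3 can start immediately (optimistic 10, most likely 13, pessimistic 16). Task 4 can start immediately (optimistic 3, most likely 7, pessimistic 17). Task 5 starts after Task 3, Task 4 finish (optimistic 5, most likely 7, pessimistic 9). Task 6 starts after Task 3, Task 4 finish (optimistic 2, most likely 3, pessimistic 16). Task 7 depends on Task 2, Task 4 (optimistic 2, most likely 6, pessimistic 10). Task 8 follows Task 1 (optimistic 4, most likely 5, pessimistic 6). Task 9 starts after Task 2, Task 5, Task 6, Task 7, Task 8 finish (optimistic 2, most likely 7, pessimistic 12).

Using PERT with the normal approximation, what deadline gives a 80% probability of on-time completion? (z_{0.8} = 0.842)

28.7 hours

te_Task 1 = (5 + 4·8 + 11)/6 = 48/6 = 8; σ²_Task 1 = ((11−5)/6)² = 1.000
te_Task 2 = (1 + 4·3 + 5)/6 = 18/6 = 3; σ²_Task 2 = ((5−1)/6)² = 0.444
te_Task 3 = (10 + 4·13 + 16)/6 = 78/6 = 13; σ²_Task 3 = ((16−10)/6)² = 1.000
te_Task 4 = (3 + 4·7 + 17)/6 = 48/6 = 8; σ²_Task 4 = ((17−3)/6)² = 5.444
te_Task 5 = (5 + 4·7 + 9)/6 = 42/6 = 7; σ²_Task 5 = ((9−5)/6)² = 0.444
te_Task 6 = (2 + 4·3 + 16)/6 = 30/6 = 5; σ²_Task 6 = ((16−2)/6)² = 5.444
te_Task 7 = (2 + 4·6 + 10)/6 = 36/6 = 6; σ²_Task 7 = ((10−2)/6)² = 1.778
te_Task 8 = (4 + 4·5 + 6)/6 = 30/6 = 5; σ²_Task 8 = ((6−4)/6)² = 0.111
te_Task 9 = (2 + 4·7 + 12)/6 = 42/6 = 7; σ²_Task 9 = ((12−2)/6)² = 2.778

Forward pass:
ES_Task 1 = 0; EF_Task 1 = 8
ES_Task 2 = 0; EF_Task 2 = 3
ES_Task 3 = 0; EF_Task 3 = 13
ES_Task 4 = 0; EF_Task 4 = 8
ES_Task 5 = max(EF_Task 3=13, EF_Task 4=8) = 13; EF_Task 5 = 13+7 = 20
ES_Task 6 = max(EF_Task 3=13, EF_Task 4=8) = 13; EF_Task 6 = 13+5 = 18
ES_Task 7 = max(EF_Task 2=3, EF_Task 4=8) = 8; EF_Task 7 = 8+6 = 14
ES_Task 8 = 8; EF_Task 8 = 8+5 = 13
ES_Task 9 = max(EF_Task 2=3, EF_Task 5=20, EF_Task 6=18, EF_Task 7=14, EF_Task 8=13) = 20; EF_Task 9 = 20+7 = 27
Expected project duration μ = 27 hours. Critical path: Task 3 → Task 5 → Task 9.

Variance along critical path = 1.000 + 0.444 + 2.778 = 4.222; σ = 2.055 hours.
D = μ + z·σ = 27 + 0.842·2.055 = 28.7 hours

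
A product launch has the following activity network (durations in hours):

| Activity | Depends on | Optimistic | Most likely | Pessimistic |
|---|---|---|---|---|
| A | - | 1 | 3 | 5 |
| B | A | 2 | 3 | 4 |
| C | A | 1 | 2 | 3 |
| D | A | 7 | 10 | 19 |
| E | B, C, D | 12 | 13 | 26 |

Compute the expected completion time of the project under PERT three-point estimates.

29 hours

te_A = (1 + 4·3 + 5)/6 = 18/6 = 3
te_B = (2 + 4·3 + 4)/6 = 18/6 = 3
te_C = (1 + 4·2 + 3)/6 = 12/6 = 2
te_D = (7 + 4·10 + 19)/6 = 66/6 = 11
te_E = (12 + 4·13 + 26)/6 = 90/6 = 15

Forward pass:
ES_A = 0; EF_A = 3
ES_B = 3; EF_B = 3+3 = 6
ES_C = 3; EF_C = 3+2 = 5
ES_D = 3; EF_D = 3+11 = 14
ES_E = max(EF_B=6, EF_C=5, EF_D=14) = 14; EF_E = 14+15 = 29
Expected project duration μ = 29 hours. Critical path: A → D → E.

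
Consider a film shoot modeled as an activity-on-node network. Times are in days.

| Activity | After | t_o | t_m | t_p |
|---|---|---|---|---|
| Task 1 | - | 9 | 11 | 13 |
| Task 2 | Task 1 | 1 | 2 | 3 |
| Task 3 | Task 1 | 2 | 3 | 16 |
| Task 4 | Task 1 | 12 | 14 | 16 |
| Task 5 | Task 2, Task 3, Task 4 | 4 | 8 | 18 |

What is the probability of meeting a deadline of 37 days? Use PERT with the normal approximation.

0.883

te_Task 1 = (9 + 4·11 + 13)/6 = 66/6 = 11; σ²_Task 1 = ((13−9)/6)² = 0.444
te_Task 2 = (1 + 4·2 + 3)/6 = 12/6 = 2; σ²_Task 2 = ((3−1)/6)² = 0.111
te_Task 3 = (2 + 4·3 + 16)/6 = 30/6 = 5; σ²_Task 3 = ((16−2)/6)² = 5.444
te_Task 4 = (12 + 4·14 + 16)/6 = 84/6 = 14; σ²_Task 4 = ((16−12)/6)² = 0.444
te_Task 5 = (4 + 4·8 + 18)/6 = 54/6 = 9; σ²_Task 5 = ((18−4)/6)² = 5.444

Forward pass:
ES_Task 1 = 0; EF_Task 1 = 11
ES_Task 2 = 11; EF_Task 2 = 11+2 = 13
ES_Task 3 = 11; EF_Task 3 = 11+5 = 16
ES_Task 4 = 11; EF_Task 4 = 11+14 = 25
ES_Task 5 = max(EF_Task 2=13, EF_Task 3=16, EF_Task 4=25) = 25; EF_Task 5 = 25+9 = 34
Expected project duration μ = 34 days. Critical path: Task 1 → Task 4 → Task 5.

Variance along critical path = 0.444 + 0.444 + 5.444 = 6.333; σ = √6.333 = 2.517 days.
Z = (37 − 34) / 2.517 = 1.192
P(T ≤ 37) = Φ(1.192) ≈ 0.883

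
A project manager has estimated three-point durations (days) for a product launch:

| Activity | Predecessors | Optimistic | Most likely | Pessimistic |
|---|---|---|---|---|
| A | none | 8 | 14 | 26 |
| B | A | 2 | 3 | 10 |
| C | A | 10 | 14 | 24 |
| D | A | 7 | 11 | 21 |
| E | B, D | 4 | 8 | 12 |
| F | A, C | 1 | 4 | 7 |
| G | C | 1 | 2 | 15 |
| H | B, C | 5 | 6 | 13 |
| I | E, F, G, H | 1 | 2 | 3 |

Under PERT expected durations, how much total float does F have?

3 days

te_A = (8 + 4·14 + 26)/6 = 90/6 = 15
te_B = (2 + 4·3 + 10)/6 = 24/6 = 4
te_C = (10 + 4·14 + 24)/6 = 90/6 = 15
te_D = (7 + 4·11 + 21)/6 = 72/6 = 12
te_E = (4 + 4·8 + 12)/6 = 48/6 = 8
te_F = (1 + 4·4 + 7)/6 = 24/6 = 4
te_G = (1 + 4·2 + 15)/6 = 24/6 = 4
te_H = (5 + 4·6 + 13)/6 = 42/6 = 7
te_I = (1 + 4·2 + 3)/6 = 12/6 = 2

Forward pass:
ES_A = 0; EF_A = 15
ES_B = 15; EF_B = 15+4 = 19
ES_C = 15; EF_C = 15+15 = 30
ES_D = 15; EF_D = 15+12 = 27
ES_E = max(EF_B=19, EF_D=27) = 27; EF_E = 27+8 = 35
ES_F = max(EF_A=15, EF_C=30) = 30; EF_F = 30+4 = 34
ES_G = 30; EF_G = 30+4 = 34
ES_H = max(EF_B=19, EF_C=30) = 30; EF_H = 30+7 = 37
ES_I = max(EF_E=35, EF_F=34, EF_G=34, EF_H=37) = 37; EF_I = 37+2 = 39
Expected project duration μ = 39 days. Critical path: A → C → H → I.

Backward pass:
LF_I = 39; LS_I = 39−2 = 37
LF_H = LS_I = 37; LS_H = 37−7 = 30
LF_G = LS_I = 37; LS_G = 37−4 = 33
LF_F = LS_I = 37; LS_F = 37−4 = 33
LF_E = LS_I = 37; LS_E = 37−8 = 29
LF_D = LS_E = 29; LS_D = 29−12 = 17
LF_C = min(LS_F=33, LS_G=33, LS_H=30) = 30; LS_C = 30−15 = 15
LF_B = min(LS_E=29, LS_H=30) = 29; LS_B = 29−4 = 25
LF_A = min(LS_B=25, LS_C=15, LS_D=17, LS_F=33) = 15; LS_A = 15−15 = 0
Slack_F = LS_F − ES_F = 33 − 30 = 3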